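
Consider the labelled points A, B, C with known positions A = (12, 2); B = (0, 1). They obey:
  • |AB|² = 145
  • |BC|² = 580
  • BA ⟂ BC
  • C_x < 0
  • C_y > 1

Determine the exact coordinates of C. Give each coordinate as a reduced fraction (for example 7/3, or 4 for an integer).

C = (-2, 25)

1. C_x = -2  [[BA ⟂ BC ⇒ 12x+1y-1=0] ∩ [|C−(0, 1)|²=580]]
2. C_y = 25  [[BA ⟂ BC ⇒ 12x+1y-1=0] ∩ [|C−(0, 1)|²=580]]
   so C = (-2, 25)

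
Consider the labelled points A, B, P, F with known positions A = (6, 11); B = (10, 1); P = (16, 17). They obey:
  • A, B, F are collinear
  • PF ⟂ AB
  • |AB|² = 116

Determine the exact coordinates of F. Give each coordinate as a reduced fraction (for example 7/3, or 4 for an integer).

1. F_x = 154/29  [[A, B, F are collinear ⇒ 10x+4y-104=0] ∩ [PF ⟂ AB ⇒ 4x-10y+106=0]]
2. F_y = 369/29  [[A, B, F are collinear ⇒ 10x+4y-104=0] ∩ [PF ⟂ AB ⇒ 4x-10y+106=0]]
   so F = (154/29, 369/29)

F = (154/29, 369/29)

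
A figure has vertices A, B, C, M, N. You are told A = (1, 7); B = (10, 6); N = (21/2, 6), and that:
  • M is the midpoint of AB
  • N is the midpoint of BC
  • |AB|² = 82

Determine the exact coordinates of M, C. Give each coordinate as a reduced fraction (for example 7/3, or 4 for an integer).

1. M_x = 11/2  [2·M = A+B = (1, 7)+(10, 6)]
2. M_y = 13/2  [2·M = A+B = (1, 7)+(10, 6)]
   so M = (11/2, 13/2)
3. C_x = 11  [C = 2·N−B = 2·(21/2, 6)−(10, 6)]
4. C_y = 6  [C = 2·N−B = 2·(21/2, 6)−(10, 6)]
   so C = (11, 6)

M = (11/2, 13/2)
C = (11, 6)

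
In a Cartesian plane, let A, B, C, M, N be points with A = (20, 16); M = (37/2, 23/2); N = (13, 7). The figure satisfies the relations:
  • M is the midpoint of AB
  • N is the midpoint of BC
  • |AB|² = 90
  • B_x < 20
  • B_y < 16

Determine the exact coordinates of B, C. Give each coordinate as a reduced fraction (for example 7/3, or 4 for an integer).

B = (17, 7)
C = (9, 7)

1. B_x = 17  [B = 2·M−A = 2·(37/2, 23/2)−(20, 16)]
2. B_y = 7  [B = 2·M−A = 2·(37/2, 23/2)−(20, 16)]
   so B = (17, 7)
3. C_x = 9  [C = 2·N−B = 2·(13, 7)−(17, 7)]
4. C_y = 7  [C = 2·N−B = 2·(13, 7)−(17, 7)]
   so C = (9, 7)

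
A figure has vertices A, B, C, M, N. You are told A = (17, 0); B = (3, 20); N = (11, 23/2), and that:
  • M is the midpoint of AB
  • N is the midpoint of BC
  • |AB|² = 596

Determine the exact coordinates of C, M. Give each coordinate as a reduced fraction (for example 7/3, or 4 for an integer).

C = (19, 3)
M = (10, 10)

1. M_x = 10  [2·M = A+B = (17, 0)+(3, 20)]
2. M_y = 10  [2·M = A+B = (17, 0)+(3, 20)]
   so M = (10, 10)
3. C_x = 19  [C = 2·N−B = 2·(11, 23/2)−(3, 20)]
4. C_y = 3  [C = 2·N−B = 2·(11, 23/2)−(3, 20)]
   so C = (19, 3)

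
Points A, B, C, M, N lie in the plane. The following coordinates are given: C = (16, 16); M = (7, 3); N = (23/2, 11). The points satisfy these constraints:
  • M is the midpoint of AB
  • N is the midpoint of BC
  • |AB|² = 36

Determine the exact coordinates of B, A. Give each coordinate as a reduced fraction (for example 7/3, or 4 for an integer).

B = (7, 6)
A = (7, 0)

1. B_x = 7  [B = 2·N−C = 2·(23/2, 11)−(16, 16)]
2. B_y = 6  [B = 2·N−C = 2·(23/2, 11)−(16, 16)]
   so B = (7, 6)
3. A_x = 7  [A = 2·M−B = 2·(7, 3)−(7, 6)]
4. A_y = 0  [A = 2·M−B = 2·(7, 3)−(7, 6)]
   so A = (7, 0)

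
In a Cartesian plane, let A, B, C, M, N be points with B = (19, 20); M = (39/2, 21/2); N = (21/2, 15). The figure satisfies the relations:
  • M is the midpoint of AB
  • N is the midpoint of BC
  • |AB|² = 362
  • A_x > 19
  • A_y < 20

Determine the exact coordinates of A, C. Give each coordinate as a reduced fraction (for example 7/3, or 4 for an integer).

A = (20, 1)
C = (2, 10)

1. A_x = 20  [A = 2·M−B = 2·(39/2, 21/2)−(19, 20)]
2. A_y = 1  [A = 2·M−B = 2·(39/2, 21/2)−(19, 20)]
   so A = (20, 1)
3. C_x = 2  [C = 2·N−B = 2·(21/2, 15)−(19, 20)]
4. C_y = 10  [C = 2·N−B = 2·(21/2, 15)−(19, 20)]
   so C = (2, 10)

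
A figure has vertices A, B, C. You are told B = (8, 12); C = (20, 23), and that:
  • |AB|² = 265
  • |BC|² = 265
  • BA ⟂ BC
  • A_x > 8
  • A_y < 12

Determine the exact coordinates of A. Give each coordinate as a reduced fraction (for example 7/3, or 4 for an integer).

A = (19, 0)

1. A_x = 19  [[BA ⟂ BC ⇒ 12x+11y-228=0] ∩ [|A−(8, 12)|²=265]]
2. A_y = 0  [[BA ⟂ BC ⇒ 12x+11y-228=0] ∩ [|A−(8, 12)|²=265]]
   so A = (19, 0)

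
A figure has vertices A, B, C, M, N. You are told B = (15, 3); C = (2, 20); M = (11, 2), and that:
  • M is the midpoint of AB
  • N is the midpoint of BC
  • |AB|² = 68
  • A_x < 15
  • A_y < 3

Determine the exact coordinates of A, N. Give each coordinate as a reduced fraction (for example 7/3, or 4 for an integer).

1. A_x = 7  [A = 2·M−B = 2·(11, 2)−(15, 3)]
2. A_y = 1  [A = 2·M−B = 2·(11, 2)−(15, 3)]
   so A = (7, 1)
3. N_x = 17/2  [2·N = B+C = (15, 3)+(2, 20)]
4. N_y = 23/2  [2·N = B+C = (15, 3)+(2, 20)]
   so N = (17/2, 23/2)

A = (7, 1)
N = (17/2, 23/2)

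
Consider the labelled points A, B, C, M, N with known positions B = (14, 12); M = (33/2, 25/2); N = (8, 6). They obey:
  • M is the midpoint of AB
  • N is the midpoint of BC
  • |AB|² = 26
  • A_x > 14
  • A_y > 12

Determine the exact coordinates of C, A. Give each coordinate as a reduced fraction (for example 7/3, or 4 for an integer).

C = (2, 0)
A = (19, 13)

1. A_x = 19  [A = 2·M−B = 2·(33/2, 25/2)−(14, 12)]
2. A_y = 13  [A = 2·M−B = 2·(33/2, 25/2)−(14, 12)]
   so A = (19, 13)
3. C_x = 2  [C = 2·N−B = 2·(8, 6)−(14, 12)]
4. C_y = 0  [C = 2·N−B = 2·(8, 6)−(14, 12)]
   so C = (2, 0)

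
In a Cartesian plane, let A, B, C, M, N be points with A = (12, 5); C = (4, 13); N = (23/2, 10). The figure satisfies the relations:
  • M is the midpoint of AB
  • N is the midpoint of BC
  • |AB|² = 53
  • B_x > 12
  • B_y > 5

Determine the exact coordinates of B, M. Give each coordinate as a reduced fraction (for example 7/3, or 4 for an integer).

B = (19, 7)
M = (31/2, 6)

1. B_x = 19  [B = 2·N−C = 2·(23/2, 10)−(4, 13)]
2. B_y = 7  [B = 2·N−C = 2·(23/2, 10)−(4, 13)]
   so B = (19, 7)
3. M_x = 31/2  [2·M = A+B = (12, 5)+(19, 7)]
4. M_y = 6  [2·M = A+B = (12, 5)+(19, 7)]
   so M = (31/2, 6)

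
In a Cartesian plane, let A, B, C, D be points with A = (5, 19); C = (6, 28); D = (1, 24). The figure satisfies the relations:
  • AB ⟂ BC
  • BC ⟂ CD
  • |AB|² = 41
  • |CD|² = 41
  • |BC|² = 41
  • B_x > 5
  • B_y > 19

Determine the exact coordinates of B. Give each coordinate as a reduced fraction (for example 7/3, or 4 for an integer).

1. B_x = 10  [[BC ⟂ CD ⇒ 5x+4y-142=0] ∩ [|B−(5, 19)|²=41]]
2. B_y = 23  [[BC ⟂ CD ⇒ 5x+4y-142=0] ∩ [|B−(5, 19)|²=41]]
   so B = (10, 23)

B = (10, 23)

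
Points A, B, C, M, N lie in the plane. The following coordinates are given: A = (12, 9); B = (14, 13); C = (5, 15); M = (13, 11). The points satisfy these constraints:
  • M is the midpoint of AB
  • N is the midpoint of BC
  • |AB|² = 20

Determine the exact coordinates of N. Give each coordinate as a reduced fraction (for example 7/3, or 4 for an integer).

N = (19/2, 14)

1. N_x = 19/2  [2·N = B+C = (14, 13)+(5, 15)]
2. N_y = 14  [2·N = B+C = (14, 13)+(5, 15)]
   so N = (19/2, 14)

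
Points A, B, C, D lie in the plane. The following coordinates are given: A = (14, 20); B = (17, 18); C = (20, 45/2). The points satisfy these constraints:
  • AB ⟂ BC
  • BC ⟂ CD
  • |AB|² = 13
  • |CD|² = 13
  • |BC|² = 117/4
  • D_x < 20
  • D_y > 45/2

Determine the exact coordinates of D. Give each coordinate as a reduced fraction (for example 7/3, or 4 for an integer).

D = (17, 49/2)

1. D_x = 17  [[BC ⟂ CD ⇒ 3x+9/2y-645/4=0] ∩ [|D−(20, 45/2)|²=13]]
2. D_y = 49/2  [[BC ⟂ CD ⇒ 3x+9/2y-645/4=0] ∩ [|D−(20, 45/2)|²=13]]
   so D = (17, 49/2)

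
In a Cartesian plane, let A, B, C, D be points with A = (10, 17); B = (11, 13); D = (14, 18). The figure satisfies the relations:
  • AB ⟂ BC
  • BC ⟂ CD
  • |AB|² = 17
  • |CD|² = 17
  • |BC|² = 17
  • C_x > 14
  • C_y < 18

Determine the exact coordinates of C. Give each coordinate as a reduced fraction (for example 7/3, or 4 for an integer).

1. C_x = 15  [[AB ⟂ BC ⇒ 1x-4y+41=0] ∩ [|C−(14, 18)|²=17]]
2. C_y = 14  [[AB ⟂ BC ⇒ 1x-4y+41=0] ∩ [|C−(14, 18)|²=17]]
   so C = (15, 14)

C = (15, 14)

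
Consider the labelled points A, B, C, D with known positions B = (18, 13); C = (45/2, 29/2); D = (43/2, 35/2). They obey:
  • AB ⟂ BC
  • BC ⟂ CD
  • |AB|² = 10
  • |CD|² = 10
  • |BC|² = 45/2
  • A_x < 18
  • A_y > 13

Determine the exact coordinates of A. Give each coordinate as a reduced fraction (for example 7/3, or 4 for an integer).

1. A_x = 17  [[AB ⟂ BC ⇒ -9/2x-3/2y+201/2=0] ∩ [|A−(18, 13)|²=10]]
2. A_y = 16  [[AB ⟂ BC ⇒ -9/2x-3/2y+201/2=0] ∩ [|A−(18, 13)|²=10]]
   so A = (17, 16)

A = (17, 16)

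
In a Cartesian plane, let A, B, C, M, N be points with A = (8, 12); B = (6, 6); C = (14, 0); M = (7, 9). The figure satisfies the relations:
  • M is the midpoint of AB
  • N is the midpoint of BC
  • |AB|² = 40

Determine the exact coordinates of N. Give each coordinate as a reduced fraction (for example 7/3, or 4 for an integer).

N = (10, 3)

1. N_x = 10  [2·N = B+C = (6, 6)+(14, 0)]
2. N_y = 3  [2·N = B+C = (6, 6)+(14, 0)]
   so N = (10, 3)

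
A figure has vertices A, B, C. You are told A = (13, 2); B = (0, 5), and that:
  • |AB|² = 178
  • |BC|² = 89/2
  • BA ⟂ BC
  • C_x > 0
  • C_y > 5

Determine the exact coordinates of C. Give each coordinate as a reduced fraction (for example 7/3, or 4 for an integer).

C = (3/2, 23/2)

1. C_x = 3/2  [[BA ⟂ BC ⇒ 13x-3y+15=0] ∩ [|C−(0, 5)|²=89/2]]
2. C_y = 23/2  [[BA ⟂ BC ⇒ 13x-3y+15=0] ∩ [|C−(0, 5)|²=89/2]]
   so C = (3/2, 23/2)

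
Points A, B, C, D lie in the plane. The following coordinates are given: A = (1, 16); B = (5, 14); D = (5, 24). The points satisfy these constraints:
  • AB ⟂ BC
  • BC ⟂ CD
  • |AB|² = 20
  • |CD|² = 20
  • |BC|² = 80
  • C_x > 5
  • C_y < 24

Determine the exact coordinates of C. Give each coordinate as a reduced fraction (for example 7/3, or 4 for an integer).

C = (9, 22)

1. C_x = 9  [[AB ⟂ BC ⇒ 4x-2y+8=0] ∩ [|C−(5, 24)|²=20]]
2. C_y = 22  [[AB ⟂ BC ⇒ 4x-2y+8=0] ∩ [|C−(5, 24)|²=20]]
   so C = (9, 22)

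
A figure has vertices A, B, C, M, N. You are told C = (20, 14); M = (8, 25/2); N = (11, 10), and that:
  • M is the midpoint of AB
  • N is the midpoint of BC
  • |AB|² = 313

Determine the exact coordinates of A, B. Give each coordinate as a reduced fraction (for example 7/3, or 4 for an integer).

1. B_x = 2  [B = 2·N−C = 2·(11, 10)−(20, 14)]
2. B_y = 6  [B = 2·N−C = 2·(11, 10)−(20, 14)]
   so B = (2, 6)
3. A_x = 14  [A = 2·M−B = 2·(8, 25/2)−(2, 6)]
4. A_y = 19  [A = 2·M−B = 2·(8, 25/2)−(2, 6)]
   so A = (14, 19)

A = (14, 19)
B = (2, 6)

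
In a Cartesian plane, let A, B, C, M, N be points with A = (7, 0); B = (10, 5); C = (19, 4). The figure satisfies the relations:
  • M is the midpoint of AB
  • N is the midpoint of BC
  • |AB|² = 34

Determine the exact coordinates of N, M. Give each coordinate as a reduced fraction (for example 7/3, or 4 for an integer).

1. M_x = 17/2  [2·M = A+B = (7, 0)+(10, 5)]
2. M_y = 5/2  [2·M = A+B = (7, 0)+(10, 5)]
   so M = (17/2, 5/2)
3. N_x = 29/2  [2·N = B+C = (10, 5)+(19, 4)]
4. N_y = 9/2  [2·N = B+C = (10, 5)+(19, 4)]
   so N = (29/2, 9/2)

N = (29/2, 9/2)
M = (17/2, 5/2)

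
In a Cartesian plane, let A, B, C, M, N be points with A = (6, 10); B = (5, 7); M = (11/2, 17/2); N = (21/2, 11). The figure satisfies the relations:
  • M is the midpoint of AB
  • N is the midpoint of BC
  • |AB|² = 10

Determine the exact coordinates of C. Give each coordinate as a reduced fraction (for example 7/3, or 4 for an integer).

1. C_x = 16  [C = 2·N−B = 2·(21/2, 11)−(5, 7)]
2. C_y = 15  [C = 2·N−B = 2·(21/2, 11)−(5, 7)]
   so C = (16, 15)

C = (16, 15)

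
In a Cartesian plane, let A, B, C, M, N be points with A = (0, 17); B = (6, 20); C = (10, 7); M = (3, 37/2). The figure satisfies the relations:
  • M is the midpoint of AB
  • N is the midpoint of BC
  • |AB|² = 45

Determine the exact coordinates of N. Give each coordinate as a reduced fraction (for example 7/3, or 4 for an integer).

N = (8, 27/2)

1. N_x = 8  [2·N = B+C = (6, 20)+(10, 7)]
2. N_y = 27/2  [2·N = B+C = (6, 20)+(10, 7)]
   so N = (8, 27/2)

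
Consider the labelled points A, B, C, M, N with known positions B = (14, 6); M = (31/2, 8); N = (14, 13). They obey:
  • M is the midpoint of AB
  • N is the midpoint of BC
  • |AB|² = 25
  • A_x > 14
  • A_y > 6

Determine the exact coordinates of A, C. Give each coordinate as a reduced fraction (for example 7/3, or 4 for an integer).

A = (17, 10)
C = (14, 20)

1. A_x = 17  [A = 2·M−B = 2·(31/2, 8)−(14, 6)]
2. A_y = 10  [A = 2·M−B = 2·(31/2, 8)−(14, 6)]
   so A = (17, 10)
3. C_x = 14  [C = 2·N−B = 2·(14, 13)−(14, 6)]
4. C_y = 20  [C = 2·N−B = 2·(14, 13)−(14, 6)]
   so C = (14, 20)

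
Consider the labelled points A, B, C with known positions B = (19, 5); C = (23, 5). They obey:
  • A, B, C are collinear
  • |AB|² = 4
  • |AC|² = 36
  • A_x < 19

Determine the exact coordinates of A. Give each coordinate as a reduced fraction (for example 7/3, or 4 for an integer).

A = (17, 5)

1. A_x = 17  [[A, B, C are collinear ⇒ 4y-20=0] ∩ [|A−(19, 5)|²=4]]
2. A_y = 5  [[A, B, C are collinear ⇒ 4y-20=0] ∩ [|A−(19, 5)|²=4]]
   so A = (17, 5)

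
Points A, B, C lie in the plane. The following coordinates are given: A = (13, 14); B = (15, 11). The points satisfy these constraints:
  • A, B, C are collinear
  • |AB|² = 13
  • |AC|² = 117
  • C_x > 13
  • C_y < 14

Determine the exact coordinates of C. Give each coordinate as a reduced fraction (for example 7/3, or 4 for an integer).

C = (19, 5)

1. C_x = 19  [[A, B, C are collinear ⇒ 3x+2y-67=0] ∩ [|C−(13, 14)|²=117]]
2. C_y = 5  [[A, B, C are collinear ⇒ 3x+2y-67=0] ∩ [|C−(13, 14)|²=117]]
   so C = (19, 5)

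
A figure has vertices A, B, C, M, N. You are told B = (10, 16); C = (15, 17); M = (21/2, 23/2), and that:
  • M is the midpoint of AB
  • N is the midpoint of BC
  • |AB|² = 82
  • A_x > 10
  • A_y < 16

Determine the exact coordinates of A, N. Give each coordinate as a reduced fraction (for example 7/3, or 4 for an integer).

1. A_x = 11  [A = 2·M−B = 2·(21/2, 23/2)−(10, 16)]
2. A_y = 7  [A = 2·M−B = 2·(21/2, 23/2)−(10, 16)]
   so A = (11, 7)
3. N_x = 25/2  [2·N = B+C = (10, 16)+(15, 17)]
4. N_y = 33/2  [2·N = B+C = (10, 16)+(15, 17)]
   so N = (25/2, 33/2)

A = (11, 7)
N = (25/2, 33/2)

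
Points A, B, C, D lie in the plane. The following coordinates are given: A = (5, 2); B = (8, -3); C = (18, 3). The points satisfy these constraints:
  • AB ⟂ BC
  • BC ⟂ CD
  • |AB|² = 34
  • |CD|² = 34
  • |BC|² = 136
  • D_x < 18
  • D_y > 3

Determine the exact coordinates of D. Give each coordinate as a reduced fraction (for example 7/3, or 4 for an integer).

D = (15, 8)

1. D_x = 15  [[BC ⟂ CD ⇒ 10x+6y-198=0] ∩ [|D−(18, 3)|²=34]]
2. D_y = 8  [[BC ⟂ CD ⇒ 10x+6y-198=0] ∩ [|D−(18, 3)|²=34]]
   so D = (15, 8)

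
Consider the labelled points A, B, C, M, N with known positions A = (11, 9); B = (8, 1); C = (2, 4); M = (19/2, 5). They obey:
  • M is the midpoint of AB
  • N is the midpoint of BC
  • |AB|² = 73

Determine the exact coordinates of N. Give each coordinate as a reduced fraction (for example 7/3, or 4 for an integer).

1. N_x = 5  [2·N = B+C = (8, 1)+(2, 4)]
2. N_y = 5/2  [2·N = B+C = (8, 1)+(2, 4)]
   so N = (5, 5/2)

N = (5, 5/2)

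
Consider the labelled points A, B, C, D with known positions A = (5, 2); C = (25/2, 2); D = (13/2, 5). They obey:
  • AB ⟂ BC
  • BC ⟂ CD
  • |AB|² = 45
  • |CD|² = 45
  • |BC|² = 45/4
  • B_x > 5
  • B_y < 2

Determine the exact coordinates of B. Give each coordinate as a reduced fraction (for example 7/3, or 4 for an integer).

1. B_x = 11  [[BC ⟂ CD ⇒ 6x-3y-69=0] ∩ [|B−(5, 2)|²=45]]
2. B_y = -1  [[BC ⟂ CD ⇒ 6x-3y-69=0] ∩ [|B−(5, 2)|²=45]]
   so B = (11, -1)

B = (11, -1)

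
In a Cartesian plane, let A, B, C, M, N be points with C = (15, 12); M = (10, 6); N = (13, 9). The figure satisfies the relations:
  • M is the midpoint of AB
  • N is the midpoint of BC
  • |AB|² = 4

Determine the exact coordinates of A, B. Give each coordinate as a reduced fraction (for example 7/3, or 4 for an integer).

A = (9, 6)
B = (11, 6)

1. B_x = 11  [B = 2·N−C = 2·(13, 9)−(15, 12)]
2. B_y = 6  [B = 2·N−C = 2·(13, 9)−(15, 12)]
   so B = (11, 6)
3. A_x = 9  [A = 2·M−B = 2·(10, 6)−(11, 6)]
4. A_y = 6  [A = 2·M−B = 2·(10, 6)−(11, 6)]
   so A = (9, 6)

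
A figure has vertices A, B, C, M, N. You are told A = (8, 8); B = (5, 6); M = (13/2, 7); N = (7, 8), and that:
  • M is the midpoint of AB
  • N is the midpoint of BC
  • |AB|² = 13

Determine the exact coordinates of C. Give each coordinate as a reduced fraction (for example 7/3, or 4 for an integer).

1. C_x = 9  [C = 2·N−B = 2·(7, 8)−(5, 6)]
2. C_y = 10  [C = 2·N−B = 2·(7, 8)−(5, 6)]
   so C = (9, 10)

C = (9, 10)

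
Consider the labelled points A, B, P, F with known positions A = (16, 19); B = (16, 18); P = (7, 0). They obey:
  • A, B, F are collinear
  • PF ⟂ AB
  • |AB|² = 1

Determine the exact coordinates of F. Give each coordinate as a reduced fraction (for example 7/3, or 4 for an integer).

F = (16, 0)

1. F_x = 16  [[A, B, F are collinear ⇒ 1x-16=0] ∩ [PF ⟂ AB ⇒ -1y=0]]
2. F_y = 0  [[A, B, F are collinear ⇒ 1x-16=0] ∩ [PF ⟂ AB ⇒ -1y=0]]
   so F = (16, 0)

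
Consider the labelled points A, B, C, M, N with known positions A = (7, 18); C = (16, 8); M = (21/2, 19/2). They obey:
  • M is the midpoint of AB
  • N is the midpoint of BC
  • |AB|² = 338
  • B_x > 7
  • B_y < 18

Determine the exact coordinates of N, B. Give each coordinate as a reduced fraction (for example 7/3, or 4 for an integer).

N = (15, 9/2)
B = (14, 1)

1. B_x = 14  [B = 2·M−A = 2·(21/2, 19/2)−(7, 18)]
2. B_y = 1  [B = 2·M−A = 2·(21/2, 19/2)−(7, 18)]
   so B = (14, 1)
3. N_x = 15  [2·N = B+C = (14, 1)+(16, 8)]
4. N_y = 9/2  [2·N = B+C = (14, 1)+(16, 8)]
   so N = (15, 9/2)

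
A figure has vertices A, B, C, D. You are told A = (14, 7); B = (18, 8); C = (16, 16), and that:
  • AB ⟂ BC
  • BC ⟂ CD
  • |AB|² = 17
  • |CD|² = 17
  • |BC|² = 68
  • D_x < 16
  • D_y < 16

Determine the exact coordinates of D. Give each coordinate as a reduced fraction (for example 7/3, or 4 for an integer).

1. D_x = 12  [[BC ⟂ CD ⇒ -2x+8y-96=0] ∩ [|D−(16, 16)|²=17]]
2. D_y = 15  [[BC ⟂ CD ⇒ -2x+8y-96=0] ∩ [|D−(16, 16)|²=17]]
   so D = (12, 15)

D = (12, 15)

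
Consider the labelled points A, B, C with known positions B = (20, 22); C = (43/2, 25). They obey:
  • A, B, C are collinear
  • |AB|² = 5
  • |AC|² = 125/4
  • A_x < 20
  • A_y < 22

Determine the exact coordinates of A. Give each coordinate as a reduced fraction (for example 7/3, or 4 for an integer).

1. A_x = 19  [[A, B, C are collinear ⇒ -3x+3/2y+27=0] ∩ [|A−(20, 22)|²=5]]
2. A_y = 20  [[A, B, C are collinear ⇒ -3x+3/2y+27=0] ∩ [|A−(20, 22)|²=5]]
   so A = (19, 20)

A = (19, 20)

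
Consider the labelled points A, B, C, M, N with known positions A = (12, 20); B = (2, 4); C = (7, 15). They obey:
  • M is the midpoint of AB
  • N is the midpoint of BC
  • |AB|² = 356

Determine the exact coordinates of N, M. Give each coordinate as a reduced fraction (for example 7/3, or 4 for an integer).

1. M_x = 7  [2·M = A+B = (12, 20)+(2, 4)]
2. M_y = 12  [2·M = A+B = (12, 20)+(2, 4)]
   so M = (7, 12)
3. N_x = 9/2  [2·N = B+C = (2, 4)+(7, 15)]
4. N_y = 19/2  [2·N = B+C = (2, 4)+(7, 15)]
   so N = (9/2, 19/2)

N = (9/2, 19/2)
M = (7, 12)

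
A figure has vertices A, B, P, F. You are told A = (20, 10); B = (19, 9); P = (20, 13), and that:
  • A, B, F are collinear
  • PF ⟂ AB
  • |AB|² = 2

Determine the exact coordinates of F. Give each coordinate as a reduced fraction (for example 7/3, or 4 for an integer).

F = (43/2, 23/2)

1. F_x = 43/2  [[A, B, F are collinear ⇒ 1x-1y-10=0] ∩ [PF ⟂ AB ⇒ -1x-1y+33=0]]
2. F_y = 23/2  [[A, B, F are collinear ⇒ 1x-1y-10=0] ∩ [PF ⟂ AB ⇒ -1x-1y+33=0]]
   so F = (43/2, 23/2)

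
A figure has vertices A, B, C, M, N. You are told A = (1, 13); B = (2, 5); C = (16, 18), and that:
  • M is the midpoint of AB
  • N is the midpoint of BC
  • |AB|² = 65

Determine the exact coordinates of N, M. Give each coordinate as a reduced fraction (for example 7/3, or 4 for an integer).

1. M_x = 3/2  [2·M = A+B = (1, 13)+(2, 5)]
2. M_y = 9  [2·M = A+B = (1, 13)+(2, 5)]
   so M = (3/2, 9)
3. N_x = 9  [2·N = B+C = (2, 5)+(16, 18)]
4. N_y = 23/2  [2·N = B+C = (2, 5)+(16, 18)]
   so N = (9, 23/2)

N = (9, 23/2)
M = (3/2, 9)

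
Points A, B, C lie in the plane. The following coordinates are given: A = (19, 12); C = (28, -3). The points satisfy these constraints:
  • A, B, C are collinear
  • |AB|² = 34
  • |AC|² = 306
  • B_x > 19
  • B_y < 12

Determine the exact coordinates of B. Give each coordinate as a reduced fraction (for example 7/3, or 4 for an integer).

B = (22, 7)

1. B_x = 22  [[A, B, C are collinear ⇒ -15x-9y+393=0] ∩ [|B−(19, 12)|²=34]]
2. B_y = 7  [[A, B, C are collinear ⇒ -15x-9y+393=0] ∩ [|B−(19, 12)|²=34]]
   so B = (22, 7)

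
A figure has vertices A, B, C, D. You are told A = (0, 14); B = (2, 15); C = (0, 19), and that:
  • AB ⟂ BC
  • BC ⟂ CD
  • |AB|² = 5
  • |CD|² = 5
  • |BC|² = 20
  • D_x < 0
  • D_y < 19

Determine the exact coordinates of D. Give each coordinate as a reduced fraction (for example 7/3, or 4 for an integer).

1. D_x = -2  [[BC ⟂ CD ⇒ -2x+4y-76=0] ∩ [|D−(0, 19)|²=5]]
2. D_y = 18  [[BC ⟂ CD ⇒ -2x+4y-76=0] ∩ [|D−(0, 19)|²=5]]
   so D = (-2, 18)

D = (-2, 18)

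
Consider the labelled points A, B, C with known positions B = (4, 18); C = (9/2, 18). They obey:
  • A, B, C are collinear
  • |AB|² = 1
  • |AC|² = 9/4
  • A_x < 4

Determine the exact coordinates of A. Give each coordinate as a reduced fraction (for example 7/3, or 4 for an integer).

A = (3, 18)

1. A_x = 3  [[A, B, C are collinear ⇒ 1/2y-9=0] ∩ [|A−(4, 18)|²=1]]
2. A_y = 18  [[A, B, C are collinear ⇒ 1/2y-9=0] ∩ [|A−(4, 18)|²=1]]
   so A = (3, 18)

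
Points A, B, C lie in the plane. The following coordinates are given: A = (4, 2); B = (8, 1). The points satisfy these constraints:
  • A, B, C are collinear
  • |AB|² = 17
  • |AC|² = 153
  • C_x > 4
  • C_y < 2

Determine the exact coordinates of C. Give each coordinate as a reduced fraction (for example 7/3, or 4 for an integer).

1. C_x = 16  [[A, B, C are collinear ⇒ 1x+4y-12=0] ∩ [|C−(4, 2)|²=153]]
2. C_y = -1  [[A, B, C are collinear ⇒ 1x+4y-12=0] ∩ [|C−(4, 2)|²=153]]
   so C = (16, -1)

C = (16, -1)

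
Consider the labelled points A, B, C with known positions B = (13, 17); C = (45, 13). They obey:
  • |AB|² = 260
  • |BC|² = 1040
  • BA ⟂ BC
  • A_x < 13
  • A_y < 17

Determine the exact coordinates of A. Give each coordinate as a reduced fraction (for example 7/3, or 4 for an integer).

A = (11, 1)

1. A_x = 11  [[BA ⟂ BC ⇒ 32x-4y-348=0] ∩ [|A−(13, 17)|²=260]]
2. A_y = 1  [[BA ⟂ BC ⇒ 32x-4y-348=0] ∩ [|A−(13, 17)|²=260]]
   so A = (11, 1)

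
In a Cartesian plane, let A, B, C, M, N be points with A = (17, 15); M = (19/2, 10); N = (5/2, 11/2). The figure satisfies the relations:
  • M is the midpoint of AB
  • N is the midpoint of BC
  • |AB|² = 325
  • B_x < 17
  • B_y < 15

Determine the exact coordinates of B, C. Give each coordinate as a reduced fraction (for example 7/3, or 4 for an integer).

B = (2, 5)
C = (3, 6)

1. B_x = 2  [B = 2·M−A = 2·(19/2, 10)−(17, 15)]
2. B_y = 5  [B = 2·M−A = 2·(19/2, 10)−(17, 15)]
   so B = (2, 5)
3. C_x = 3  [C = 2·N−B = 2·(5/2, 11/2)−(2, 5)]
4. C_y = 6  [C = 2·N−B = 2·(5/2, 11/2)−(2, 5)]
   so C = (3, 6)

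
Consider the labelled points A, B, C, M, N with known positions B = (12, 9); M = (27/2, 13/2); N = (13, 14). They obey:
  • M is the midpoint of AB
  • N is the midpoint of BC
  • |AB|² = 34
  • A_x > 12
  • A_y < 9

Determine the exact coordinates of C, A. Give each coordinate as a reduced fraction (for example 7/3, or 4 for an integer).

1. A_x = 15  [A = 2·M−B = 2·(27/2, 13/2)−(12, 9)]
2. A_y = 4  [A = 2·M−B = 2·(27/2, 13/2)−(12, 9)]
   so A = (15, 4)
3. C_x = 14  [C = 2·N−B = 2·(13, 14)−(12, 9)]
4. C_y = 19  [C = 2·N−B = 2·(13, 14)−(12, 9)]
   so C = (14, 19)

C = (14, 19)
A = (15, 4)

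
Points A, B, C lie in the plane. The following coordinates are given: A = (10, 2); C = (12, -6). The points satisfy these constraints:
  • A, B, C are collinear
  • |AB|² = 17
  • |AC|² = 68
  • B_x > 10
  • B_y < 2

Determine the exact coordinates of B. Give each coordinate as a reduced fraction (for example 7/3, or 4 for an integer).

B = (11, -2)

1. B_x = 11  [[A, B, C are collinear ⇒ -8x-2y+84=0] ∩ [|B−(10, 2)|²=17]]
2. B_y = -2  [[A, B, C are collinear ⇒ -8x-2y+84=0] ∩ [|B−(10, 2)|²=17]]
   so B = (11, -2)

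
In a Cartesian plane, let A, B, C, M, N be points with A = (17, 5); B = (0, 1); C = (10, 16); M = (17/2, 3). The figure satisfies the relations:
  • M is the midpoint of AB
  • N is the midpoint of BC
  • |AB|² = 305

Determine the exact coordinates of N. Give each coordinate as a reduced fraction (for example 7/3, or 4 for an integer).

1. N_x = 5  [2·N = B+C = (0, 1)+(10, 16)]
2. N_y = 17/2  [2·N = B+C = (0, 1)+(10, 16)]
   so N = (5, 17/2)

N = (5, 17/2)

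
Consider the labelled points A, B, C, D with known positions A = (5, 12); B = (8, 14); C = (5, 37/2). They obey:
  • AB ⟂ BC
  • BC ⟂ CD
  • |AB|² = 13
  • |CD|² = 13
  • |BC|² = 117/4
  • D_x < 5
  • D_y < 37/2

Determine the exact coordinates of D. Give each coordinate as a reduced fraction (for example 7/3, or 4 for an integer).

D = (2, 33/2)

1. D_x = 2  [[BC ⟂ CD ⇒ -3x+9/2y-273/4=0] ∩ [|D−(5, 37/2)|²=13]]
2. D_y = 33/2  [[BC ⟂ CD ⇒ -3x+9/2y-273/4=0] ∩ [|D−(5, 37/2)|²=13]]
   so D = (2, 33/2)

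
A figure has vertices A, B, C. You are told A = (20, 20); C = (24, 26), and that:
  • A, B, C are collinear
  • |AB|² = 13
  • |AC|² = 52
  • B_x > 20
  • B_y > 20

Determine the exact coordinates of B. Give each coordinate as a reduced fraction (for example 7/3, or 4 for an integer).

B = (22, 23)

1. B_x = 22  [[A, B, C are collinear ⇒ 6x-4y-40=0] ∩ [|B−(20, 20)|²=13]]
2. B_y = 23  [[A, B, C are collinear ⇒ 6x-4y-40=0] ∩ [|B−(20, 20)|²=13]]
   so B = (22, 23)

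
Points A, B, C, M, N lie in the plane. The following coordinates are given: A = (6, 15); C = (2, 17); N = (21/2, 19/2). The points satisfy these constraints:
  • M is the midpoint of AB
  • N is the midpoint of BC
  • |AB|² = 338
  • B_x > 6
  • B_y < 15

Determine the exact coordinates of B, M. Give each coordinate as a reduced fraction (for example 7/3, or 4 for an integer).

B = (19, 2)
M = (25/2, 17/2)

1. B_x = 19  [B = 2·N−C = 2·(21/2, 19/2)−(2, 17)]
2. B_y = 2  [B = 2·N−C = 2·(21/2, 19/2)−(2, 17)]
   so B = (19, 2)
3. M_x = 25/2  [2·M = A+B = (6, 15)+(19, 2)]
4. M_y = 17/2  [2·M = A+B = (6, 15)+(19, 2)]
   so M = (25/2, 17/2)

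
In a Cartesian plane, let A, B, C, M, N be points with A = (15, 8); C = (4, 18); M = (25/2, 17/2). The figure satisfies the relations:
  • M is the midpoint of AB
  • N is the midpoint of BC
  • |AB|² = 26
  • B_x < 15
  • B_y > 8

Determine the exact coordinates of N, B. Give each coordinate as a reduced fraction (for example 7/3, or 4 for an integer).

1. B_x = 10  [B = 2·M−A = 2·(25/2, 17/2)−(15, 8)]
2. B_y = 9  [B = 2·M−A = 2·(25/2, 17/2)−(15, 8)]
   so B = (10, 9)
3. N_x = 7  [2·N = B+C = (10, 9)+(4, 18)]
4. N_y = 27/2  [2·N = B+C = (10, 9)+(4, 18)]
   so N = (7, 27/2)

N = (7, 27/2)
B = (10, 9)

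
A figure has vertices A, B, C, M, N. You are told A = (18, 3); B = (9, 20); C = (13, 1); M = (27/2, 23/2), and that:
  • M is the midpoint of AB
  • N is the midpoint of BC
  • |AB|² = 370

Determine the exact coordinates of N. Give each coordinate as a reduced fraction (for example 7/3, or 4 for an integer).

1. N_x = 11  [2·N = B+C = (9, 20)+(13, 1)]
2. N_y = 21/2  [2·N = B+C = (9, 20)+(13, 1)]
   so N = (11, 21/2)

N = (11, 21/2)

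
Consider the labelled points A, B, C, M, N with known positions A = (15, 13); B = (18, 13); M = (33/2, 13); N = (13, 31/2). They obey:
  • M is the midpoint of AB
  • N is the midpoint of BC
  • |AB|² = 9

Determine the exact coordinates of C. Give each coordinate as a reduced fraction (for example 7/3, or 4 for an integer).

1. C_x = 8  [C = 2·N−B = 2·(13, 31/2)−(18, 13)]
2. C_y = 18  [C = 2·N−B = 2·(13, 31/2)−(18, 13)]
   so C = (8, 18)

C = (8, 18)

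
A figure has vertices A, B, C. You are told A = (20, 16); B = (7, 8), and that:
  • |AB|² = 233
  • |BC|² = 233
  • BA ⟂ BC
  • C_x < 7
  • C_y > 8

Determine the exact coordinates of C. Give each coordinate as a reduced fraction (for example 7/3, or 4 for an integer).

C = (-1, 21)

1. C_x = -1  [[BA ⟂ BC ⇒ 13x+8y-155=0] ∩ [|C−(7, 8)|²=233]]
2. C_y = 21  [[BA ⟂ BC ⇒ 13x+8y-155=0] ∩ [|C−(7, 8)|²=233]]
   so C = (-1, 21)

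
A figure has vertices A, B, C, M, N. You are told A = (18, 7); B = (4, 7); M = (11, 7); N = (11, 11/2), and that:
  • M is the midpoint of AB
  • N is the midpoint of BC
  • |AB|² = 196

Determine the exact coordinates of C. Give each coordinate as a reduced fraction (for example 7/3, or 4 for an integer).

C = (18, 4)

1. C_x = 18  [C = 2·N−B = 2·(11, 11/2)−(4, 7)]
2. C_y = 4  [C = 2·N−B = 2·(11, 11/2)−(4, 7)]
   so C = (18, 4)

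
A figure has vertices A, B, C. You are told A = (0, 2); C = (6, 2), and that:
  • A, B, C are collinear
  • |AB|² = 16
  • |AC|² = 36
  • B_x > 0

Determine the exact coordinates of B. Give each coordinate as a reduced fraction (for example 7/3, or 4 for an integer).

B = (4, 2)

1. B_x = 4  [[A, B, C are collinear ⇒ -6y+12=0] ∩ [|B−(0, 2)|²=16]]
2. B_y = 2  [[A, B, C are collinear ⇒ -6y+12=0] ∩ [|B−(0, 2)|²=16]]
   so B = (4, 2)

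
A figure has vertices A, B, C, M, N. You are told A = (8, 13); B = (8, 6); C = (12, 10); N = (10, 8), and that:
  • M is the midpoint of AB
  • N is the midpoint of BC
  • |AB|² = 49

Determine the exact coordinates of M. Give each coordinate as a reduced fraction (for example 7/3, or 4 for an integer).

1. M_x = 8  [2·M = A+B = (8, 13)+(8, 6)]
2. M_y = 19/2  [2·M = A+B = (8, 13)+(8, 6)]
   so M = (8, 19/2)

M = (8, 19/2)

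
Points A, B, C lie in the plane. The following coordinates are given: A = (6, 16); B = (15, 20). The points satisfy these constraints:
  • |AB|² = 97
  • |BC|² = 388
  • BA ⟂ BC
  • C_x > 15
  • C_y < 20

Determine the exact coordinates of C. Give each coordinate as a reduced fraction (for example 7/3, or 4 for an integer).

1. C_x = 23  [[BA ⟂ BC ⇒ -9x-4y+215=0] ∩ [|C−(15, 20)|²=388]]
2. C_y = 2  [[BA ⟂ BC ⇒ -9x-4y+215=0] ∩ [|C−(15, 20)|²=388]]
   so C = (23, 2)

C = (23, 2)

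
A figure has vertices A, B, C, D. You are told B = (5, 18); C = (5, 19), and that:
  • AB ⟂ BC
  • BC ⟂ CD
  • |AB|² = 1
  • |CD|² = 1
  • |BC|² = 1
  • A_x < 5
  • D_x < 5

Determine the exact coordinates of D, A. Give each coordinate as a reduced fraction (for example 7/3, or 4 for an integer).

D = (4, 19)
A = (4, 18)

1. D_x = 4  [[BC ⟂ CD ⇒ 1y-19=0] ∩ [|D−(5, 19)|²=1]]
2. D_y = 19  [[BC ⟂ CD ⇒ 1y-19=0] ∩ [|D−(5, 19)|²=1]]
   so D = (4, 19)
3. A_x = 4  [[AB ⟂ BC ⇒ -1y+18=0] ∩ [|A−(5, 18)|²=1]]
4. A_y = 18  [[AB ⟂ BC ⇒ -1y+18=0] ∩ [|A−(5, 18)|²=1]]
   so A = (4, 18)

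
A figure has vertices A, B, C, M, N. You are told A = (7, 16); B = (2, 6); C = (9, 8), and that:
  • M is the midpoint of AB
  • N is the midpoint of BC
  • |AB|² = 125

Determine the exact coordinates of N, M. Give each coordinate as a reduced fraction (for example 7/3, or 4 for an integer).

1. M_x = 9/2  [2·M = A+B = (7, 16)+(2, 6)]
2. M_y = 11  [2·M = A+B = (7, 16)+(2, 6)]
   so M = (9/2, 11)
3. N_x = 11/2  [2·N = B+C = (2, 6)+(9, 8)]
4. N_y = 7  [2·N = B+C = (2, 6)+(9, 8)]
   so N = (11/2, 7)

N = (11/2, 7)
M = (9/2, 11)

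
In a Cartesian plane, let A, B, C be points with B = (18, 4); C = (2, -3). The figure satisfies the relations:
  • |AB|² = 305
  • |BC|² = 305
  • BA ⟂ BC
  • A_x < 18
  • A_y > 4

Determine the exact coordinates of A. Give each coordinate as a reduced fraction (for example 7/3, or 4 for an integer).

1. A_x = 11  [[BA ⟂ BC ⇒ -16x-7y+316=0] ∩ [|A−(18, 4)|²=305]]
2. A_y = 20  [[BA ⟂ BC ⇒ -16x-7y+316=0] ∩ [|A−(18, 4)|²=305]]
   so A = (11, 20)

A = (11, 20)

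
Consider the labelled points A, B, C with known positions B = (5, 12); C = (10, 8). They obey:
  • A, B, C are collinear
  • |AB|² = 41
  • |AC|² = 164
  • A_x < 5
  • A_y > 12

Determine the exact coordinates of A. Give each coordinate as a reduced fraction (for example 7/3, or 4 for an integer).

1. A_x = 0  [[A, B, C are collinear ⇒ 4x+5y-80=0] ∩ [|A−(5, 12)|²=41]]
2. A_y = 16  [[A, B, C are collinear ⇒ 4x+5y-80=0] ∩ [|A−(5, 12)|²=41]]
   so A = (0, 16)

A = (0, 16)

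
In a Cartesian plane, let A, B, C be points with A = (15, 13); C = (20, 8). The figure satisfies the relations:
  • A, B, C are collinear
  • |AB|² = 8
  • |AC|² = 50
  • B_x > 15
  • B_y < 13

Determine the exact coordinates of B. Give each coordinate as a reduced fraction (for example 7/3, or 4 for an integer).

1. B_x = 17  [[A, B, C are collinear ⇒ -5x-5y+140=0] ∩ [|B−(15, 13)|²=8]]
2. B_y = 11  [[A, B, C are collinear ⇒ -5x-5y+140=0] ∩ [|B−(15, 13)|²=8]]
   so B = (17, 11)

B = (17, 11)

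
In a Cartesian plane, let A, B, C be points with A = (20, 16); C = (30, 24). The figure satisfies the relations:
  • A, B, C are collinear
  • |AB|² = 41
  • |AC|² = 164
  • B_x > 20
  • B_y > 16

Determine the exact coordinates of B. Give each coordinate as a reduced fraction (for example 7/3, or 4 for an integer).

1. B_x = 25  [[A, B, C are collinear ⇒ 8x-10y=0] ∩ [|B−(20, 16)|²=41]]
2. B_y = 20  [[A, B, C are collinear ⇒ 8x-10y=0] ∩ [|B−(20, 16)|²=41]]
   so B = (25, 20)

B = (25, 20)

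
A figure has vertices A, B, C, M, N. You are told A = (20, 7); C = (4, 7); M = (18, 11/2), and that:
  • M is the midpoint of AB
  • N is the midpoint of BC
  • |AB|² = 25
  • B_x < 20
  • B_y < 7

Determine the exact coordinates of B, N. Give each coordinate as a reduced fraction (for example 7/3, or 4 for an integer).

B = (16, 4)
N = (10, 11/2)

1. B_x = 16  [B = 2·M−A = 2·(18, 11/2)−(20, 7)]
2. B_y = 4  [B = 2·M−A = 2·(18, 11/2)−(20, 7)]
   so B = (16, 4)
3. N_x = 10  [2·N = B+C = (16, 4)+(4, 7)]
4. N_y = 11/2  [2·N = B+C = (16, 4)+(4, 7)]
   so N = (10, 11/2)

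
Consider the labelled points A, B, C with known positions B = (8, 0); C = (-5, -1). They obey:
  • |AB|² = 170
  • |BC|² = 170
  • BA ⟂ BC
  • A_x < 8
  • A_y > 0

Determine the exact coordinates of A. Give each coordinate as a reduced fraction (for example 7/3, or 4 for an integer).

A = (7, 13)

1. A_x = 7  [[BA ⟂ BC ⇒ -13x-1y+104=0] ∩ [|A−(8, 0)|²=170]]
2. A_y = 13  [[BA ⟂ BC ⇒ -13x-1y+104=0] ∩ [|A−(8, 0)|²=170]]
   so A = (7, 13)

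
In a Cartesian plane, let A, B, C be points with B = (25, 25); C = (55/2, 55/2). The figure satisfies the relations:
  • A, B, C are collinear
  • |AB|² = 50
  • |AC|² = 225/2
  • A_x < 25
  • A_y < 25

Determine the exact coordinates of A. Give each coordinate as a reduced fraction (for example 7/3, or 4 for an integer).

1. A_x = 20  [[A, B, C are collinear ⇒ -5/2x+5/2y=0] ∩ [|A−(25, 25)|²=50]]
2. A_y = 20  [[A, B, C are collinear ⇒ -5/2x+5/2y=0] ∩ [|A−(25, 25)|²=50]]
   so A = (20, 20)

A = (20, 20)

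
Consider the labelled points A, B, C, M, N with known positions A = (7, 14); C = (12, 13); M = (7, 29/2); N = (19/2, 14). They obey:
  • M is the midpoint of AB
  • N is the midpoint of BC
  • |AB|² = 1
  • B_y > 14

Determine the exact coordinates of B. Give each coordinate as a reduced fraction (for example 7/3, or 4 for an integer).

B = (7, 15)

1. B_x = 7  [B = 2·M−A = 2·(7, 29/2)−(7, 14)]
2. B_y = 15  [B = 2·M−A = 2·(7, 29/2)−(7, 14)]
   so B = (7, 15)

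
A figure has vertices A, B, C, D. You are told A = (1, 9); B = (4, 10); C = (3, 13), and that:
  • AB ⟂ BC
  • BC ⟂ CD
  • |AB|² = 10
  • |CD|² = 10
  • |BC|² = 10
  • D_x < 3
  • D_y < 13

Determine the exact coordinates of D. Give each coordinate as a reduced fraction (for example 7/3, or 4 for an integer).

1. D_x = 0  [[BC ⟂ CD ⇒ -1x+3y-36=0] ∩ [|D−(3, 13)|²=10]]
2. D_y = 12  [[BC ⟂ CD ⇒ -1x+3y-36=0] ∩ [|D−(3, 13)|²=10]]
   so D = (0, 12)

D = (0, 12)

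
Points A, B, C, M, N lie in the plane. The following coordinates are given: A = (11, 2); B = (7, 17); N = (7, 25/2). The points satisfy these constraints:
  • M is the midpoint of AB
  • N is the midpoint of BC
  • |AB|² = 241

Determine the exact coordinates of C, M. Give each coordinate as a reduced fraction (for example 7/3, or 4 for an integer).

C = (7, 8)
M = (9, 19/2)

1. M_x = 9  [2·M = A+B = (11, 2)+(7, 17)]
2. M_y = 19/2  [2·M = A+B = (11, 2)+(7, 17)]
   so M = (9, 19/2)
3. C_x = 7  [C = 2·N−B = 2·(7, 25/2)−(7, 17)]
4. C_y = 8  [C = 2·N−B = 2·(7, 25/2)−(7, 17)]
   so C = (7, 8)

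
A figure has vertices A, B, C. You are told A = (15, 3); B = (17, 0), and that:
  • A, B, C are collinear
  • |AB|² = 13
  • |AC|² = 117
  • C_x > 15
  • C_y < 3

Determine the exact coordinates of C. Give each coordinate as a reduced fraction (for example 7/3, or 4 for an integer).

C = (21, -6)

1. C_x = 21  [[A, B, C are collinear ⇒ 3x+2y-51=0] ∩ [|C−(15, 3)|²=117]]
2. C_y = -6  [[A, B, C are collinear ⇒ 3x+2y-51=0] ∩ [|C−(15, 3)|²=117]]
   so C = (21, -6)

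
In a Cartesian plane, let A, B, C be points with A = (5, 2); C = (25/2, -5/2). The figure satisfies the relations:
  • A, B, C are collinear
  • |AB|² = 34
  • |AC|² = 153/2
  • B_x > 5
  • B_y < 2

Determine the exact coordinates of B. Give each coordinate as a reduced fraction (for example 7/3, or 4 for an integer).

B = (10, -1)

1. B_x = 10  [[A, B, C are collinear ⇒ -9/2x-15/2y+75/2=0] ∩ [|B−(5, 2)|²=34]]
2. B_y = -1  [[A, B, C are collinear ⇒ -9/2x-15/2y+75/2=0] ∩ [|B−(5, 2)|²=34]]
   so B = (10, -1)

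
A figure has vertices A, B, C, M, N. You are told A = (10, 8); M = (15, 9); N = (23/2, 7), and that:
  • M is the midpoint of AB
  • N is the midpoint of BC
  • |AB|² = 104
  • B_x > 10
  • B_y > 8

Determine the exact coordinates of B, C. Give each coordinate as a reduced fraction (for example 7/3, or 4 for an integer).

1. B_x = 20  [B = 2·M−A = 2·(15, 9)−(10, 8)]
2. B_y = 10  [B = 2·M−A = 2·(15, 9)−(10, 8)]
   so B = (20, 10)
3. C_x = 3  [C = 2·N−B = 2·(23/2, 7)−(20, 10)]
4. C_y = 4  [C = 2·N−B = 2·(23/2, 7)−(20, 10)]
   so C = (3, 4)

B = (20, 10)
C = (3, 4)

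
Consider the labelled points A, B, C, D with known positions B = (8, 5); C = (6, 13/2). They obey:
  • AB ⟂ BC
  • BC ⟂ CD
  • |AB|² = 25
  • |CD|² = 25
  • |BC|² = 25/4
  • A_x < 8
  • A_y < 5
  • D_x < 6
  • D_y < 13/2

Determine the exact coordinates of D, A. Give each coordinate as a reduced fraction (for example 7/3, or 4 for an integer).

D = (3, 5/2)
A = (5, 1)

1. D_x = 3  [[BC ⟂ CD ⇒ -2x+3/2y+9/4=0] ∩ [|D−(6, 13/2)|²=25]]
2. D_y = 5/2  [[BC ⟂ CD ⇒ -2x+3/2y+9/4=0] ∩ [|D−(6, 13/2)|²=25]]
   so D = (3, 5/2)
3. A_x = 5  [[AB ⟂ BC ⇒ 2x-3/2y-17/2=0] ∩ [|A−(8, 5)|²=25]]
4. A_y = 1  [[AB ⟂ BC ⇒ 2x-3/2y-17/2=0] ∩ [|A−(8, 5)|²=25]]
   so A = (5, 1)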